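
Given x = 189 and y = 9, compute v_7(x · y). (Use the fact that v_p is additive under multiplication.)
v_7(1701) = 1

v_p(x) = 1 (factor: 189 = 7^1 · 27); v_p(y) = 0 (factor: 9 = 7^0 · 9). Additivity: v_p(xy) = v_p(x) + v_p(y) = 1 + 0 = 1. (Direct check: xy = 1701 = 7^1 · (243).)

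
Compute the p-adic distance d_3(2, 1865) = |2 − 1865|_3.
d_3(2, 1865) = 1/81

Step 1 — x − y = 2 − 1865 = -1863. Step 2 — v_3(-1863) = 4 (factor: -1863 = −(3^4 · 23); the sign does not affect v_p). Step 3 — |x − y|_3 = 3^{-4} = 1/81.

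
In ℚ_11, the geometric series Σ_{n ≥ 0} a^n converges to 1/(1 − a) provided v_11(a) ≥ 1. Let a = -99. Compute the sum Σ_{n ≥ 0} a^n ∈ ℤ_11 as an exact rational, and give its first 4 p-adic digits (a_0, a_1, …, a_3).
Σ a^n = 1/(1 − a) = 1/100;  first 4 digits = (1, 2, 3, 4)

v_11(a) = 1 ≥ 1, so the series converges in ℤ_11 to 1/(1 − a) = 1/(1 − (-99)) = 1/100. Expand this rational in ℤ_11: compute digits iteratively via d_i = x_i mod 11, x_{i+1} = (x_i − d_i)/11. The first 4 digits are (1, 2, 3, 4).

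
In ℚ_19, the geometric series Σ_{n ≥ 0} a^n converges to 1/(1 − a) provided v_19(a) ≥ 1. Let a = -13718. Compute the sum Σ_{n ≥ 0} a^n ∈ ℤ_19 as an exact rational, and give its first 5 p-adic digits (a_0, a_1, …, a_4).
Σ a^n = 1/(1 − a) = 1/13719;  first 5 digits = (1, 0, 0, 17, 18)

v_19(a) = 3 ≥ 1, so the series converges in ℤ_19 to 1/(1 − a) = 1/(1 − (-13718)) = 1/13719. Expand this rational in ℤ_19: compute digits iteratively via d_i = x_i mod 19, x_{i+1} = (x_i − d_i)/19. The first 5 digits are (1, 0, 0, 17, 18).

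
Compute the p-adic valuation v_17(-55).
v_17(-55) = 0

v_17(n) is the largest exponent k such that 17^k divides n. Factor out: -55 = -17^0 · 55. (Sign doesn't affect v_p.) So v_17(-55) = 0.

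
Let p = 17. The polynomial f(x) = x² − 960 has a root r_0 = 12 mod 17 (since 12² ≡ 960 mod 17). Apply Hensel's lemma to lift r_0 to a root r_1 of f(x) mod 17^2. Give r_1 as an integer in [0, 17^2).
r_1 = 46 (mod 289)

Hensel's recurrence: r_{i+1} = r_i − f(r_i)·(f′(r_i))^{-1} mod 17^{i+2}, with f′(x) = 2x. Iterate:
  r_0 = 12 (mod 17)
  r_1 = 46 (mod 289)
Final: r_1 = 46, and one checks f(r_1) ≡ 0 mod 17^2.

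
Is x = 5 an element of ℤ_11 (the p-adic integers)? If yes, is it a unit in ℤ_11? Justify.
x ∈ ℤ_11^× (unit); v_11(x) = 0

ℤ_11 = {x ∈ ℚ_11 : v_11(x) ≥ 0} and ℤ_11^× = {x ∈ ℤ_11 : v_11(x) = 0}. Here v_11(5) = v_11(num) − v_11(den) = 0; compare against these criteria.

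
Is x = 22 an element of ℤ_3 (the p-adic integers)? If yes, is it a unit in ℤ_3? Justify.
x ∈ ℤ_3^× (unit); v_3(x) = 0

ℤ_3 = {x ∈ ℚ_3 : v_3(x) ≥ 0} and ℤ_3^× = {x ∈ ℤ_3 : v_3(x) = 0}. Here v_3(22) = v_3(num) − v_3(den) = 0; compare against these criteria.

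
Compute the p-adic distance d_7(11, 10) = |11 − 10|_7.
d_7(11, 10) = 1

Step 1 — x − y = 11 − 10 = 1. Step 2 — v_7(1) = 0 (factor: 1 = (7^0 · 1); the sign does not affect v_p). Step 3 — |x − y|_7 = 7^{0} = 1.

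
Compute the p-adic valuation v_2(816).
v_2(816) = 4

v_2(n) is the largest exponent k such that 2^k divides n. Factor out: 816 = 2^4 · 51. (Sign doesn't affect v_p.) So v_2(816) = 4.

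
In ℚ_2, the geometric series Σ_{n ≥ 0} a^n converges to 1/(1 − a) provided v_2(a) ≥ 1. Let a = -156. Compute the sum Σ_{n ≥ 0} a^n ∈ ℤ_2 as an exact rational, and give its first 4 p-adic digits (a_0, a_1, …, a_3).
Σ a^n = 1/(1 − a) = 1/157;  first 4 digits = (1, 0, 1, 0)

v_2(a) = 2 ≥ 1, so the series converges in ℤ_2 to 1/(1 − a) = 1/(1 − (-156)) = 1/157. Expand this rational in ℤ_2: compute digits iteratively via d_i = x_i mod 2, x_{i+1} = (x_i − d_i)/2. The first 4 digits are (1, 0, 1, 0).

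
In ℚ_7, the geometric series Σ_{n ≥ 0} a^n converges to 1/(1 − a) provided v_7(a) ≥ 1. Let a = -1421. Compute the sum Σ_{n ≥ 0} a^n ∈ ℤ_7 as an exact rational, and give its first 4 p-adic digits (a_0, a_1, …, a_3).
Σ a^n = 1/(1 − a) = 1/1422;  first 4 digits = (1, 0, 6, 2)

v_7(a) = 2 ≥ 1, so the series converges in ℤ_7 to 1/(1 − a) = 1/(1 − (-1421)) = 1/1422. Expand this rational in ℤ_7: compute digits iteratively via d_i = x_i mod 7, x_{i+1} = (x_i − d_i)/7. The first 4 digits are (1, 0, 6, 2).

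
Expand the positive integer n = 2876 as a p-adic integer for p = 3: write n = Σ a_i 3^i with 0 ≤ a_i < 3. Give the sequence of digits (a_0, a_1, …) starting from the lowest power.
(a_0, a_1, …) = (2, 1, 1, 1, 2, 2, 0, 1)

Repeated division by 3 gives the digits low-to-high: 2876 = 2 + 1·3^1 + 1·3^2 + 1·3^3 + 2·3^4 + 2·3^5 + 1·3^7. Digit sequence: (2, 1, 1, 1, 2, 2, 0, 1).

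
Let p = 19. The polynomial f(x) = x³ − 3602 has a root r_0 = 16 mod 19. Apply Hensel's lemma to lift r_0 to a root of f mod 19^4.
r_3 = 69537 (mod 130321)

Hensel: r_{i+1} = r_i − f(r_i)/f′(r_i) mod 19^{i+2}, where f′(x) = 3x². Iterate:
  r_0 = 16 (mod 19)
  r_1 = 225 (mod 361)
  r_2 = 947 (mod 6859)
  r_3 = 69537 (mod 130321)
Final: r = 69537 with f(r) ≡ 0 mod 19^4.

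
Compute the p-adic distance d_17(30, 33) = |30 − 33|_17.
d_17(30, 33) = 1

Step 1 — x − y = 30 − 33 = -3. Step 2 — v_17(-3) = 0 (factor: -3 = −(17^0 · 3); the sign does not affect v_p). Step 3 — |x − y|_17 = 17^{0} = 1.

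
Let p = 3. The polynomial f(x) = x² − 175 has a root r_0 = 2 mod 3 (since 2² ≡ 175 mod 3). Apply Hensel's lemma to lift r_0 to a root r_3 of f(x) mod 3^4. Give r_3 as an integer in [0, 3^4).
r_3 = 65 (mod 81)

Hensel's recurrence: r_{i+1} = r_i − f(r_i)·(f′(r_i))^{-1} mod 3^{i+2}, with f′(x) = 2x. Iterate:
  r_0 = 2 (mod 3)
  r_1 = 2 (mod 9)
  r_2 = 11 (mod 27)
  r_3 = 65 (mod 81)
Final: r_3 = 65, and one checks f(r_3) ≡ 0 mod 3^4.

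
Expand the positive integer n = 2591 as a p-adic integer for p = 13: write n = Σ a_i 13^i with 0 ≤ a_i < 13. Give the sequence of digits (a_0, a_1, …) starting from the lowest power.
(a_0, a_1, …) = (4, 4, 2, 1)

Repeated division by 13 gives the digits low-to-high: 2591 = 4 + 4·13^1 + 2·13^2 + 1·13^3. Digit sequence: (4, 4, 2, 1).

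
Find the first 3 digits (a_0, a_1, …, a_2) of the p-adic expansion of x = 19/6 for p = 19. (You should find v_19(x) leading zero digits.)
(a_0, …, a_2) = (0, 16, 15)

v_19(19/6) = 1, so a_0 = ... = a_0 = 0. Factor out: x = 19^1 · u with u = 1/6 a unit in ℤ_19. Expand u iteratively via a_{v+i} = u_i mod 19, u_{i+1} = (u_i − a_{v+i})/19:
  u_0 = 1/6;  a_1 = 16;  u_1 = (u_0 − 16)/19 = -5/6
  u_1 = -5/6;  a_2 = 15;  u_2 = (u_1 − 15)/19 = -5/6
Digits: (0, 16, 15).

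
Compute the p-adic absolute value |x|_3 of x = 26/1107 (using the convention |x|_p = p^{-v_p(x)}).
|26/1107|_3 = 27

Step 1 — compute v_3(x) by factoring powers of 3 out of the numerator and denominator: v_3(26/1107) = -3. Step 2 — apply |x|_p = p^{-v_p(x)} = 3^{3} = 27.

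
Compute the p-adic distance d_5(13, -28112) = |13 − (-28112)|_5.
d_5(13, -28112) = 1/3125

Step 1 — x − y = 13 − (-28112) = 28125. Step 2 — v_5(28125) = 5 (factor: 28125 = (5^5 · 9); the sign does not affect v_p). Step 3 — |x − y|_5 = 5^{-5} = 1/3125.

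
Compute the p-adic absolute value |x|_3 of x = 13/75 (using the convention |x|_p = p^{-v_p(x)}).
|13/75|_3 = 3

Step 1 — compute v_3(x) by factoring powers of 3 out of the numerator and denominator: v_3(13/75) = -1. Step 2 — apply |x|_p = p^{-v_p(x)} = 3^{1} = 3.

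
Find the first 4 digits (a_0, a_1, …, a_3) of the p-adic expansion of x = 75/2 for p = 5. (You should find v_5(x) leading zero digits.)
(a_0, …, a_3) = (0, 0, 4, 2)

v_5(75/2) = 2, so a_0 = ... = a_1 = 0. Factor out: x = 5^2 · u with u = 3/2 a unit in ℤ_5. Expand u iteratively via a_{v+i} = u_i mod 5, u_{i+1} = (u_i − a_{v+i})/5:
  u_0 = 3/2;  a_2 = 4;  u_1 = (u_0 − 4)/5 = -1/2
  u_1 = -1/2;  a_3 = 2;  u_2 = (u_1 − 2)/5 = -1/2
Digits: (0, 0, 4, 2).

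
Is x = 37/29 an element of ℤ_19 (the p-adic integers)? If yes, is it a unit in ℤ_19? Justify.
x ∈ ℤ_19^× (unit); v_19(x) = 0

ℤ_19 = {x ∈ ℚ_19 : v_19(x) ≥ 0} and ℤ_19^× = {x ∈ ℤ_19 : v_19(x) = 0}. Here v_19(37/29) = v_19(num) − v_19(den) = 0; compare against these criteria.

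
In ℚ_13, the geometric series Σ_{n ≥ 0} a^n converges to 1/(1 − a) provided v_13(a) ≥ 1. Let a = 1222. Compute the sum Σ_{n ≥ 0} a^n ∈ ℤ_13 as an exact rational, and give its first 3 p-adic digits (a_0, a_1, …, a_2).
Σ a^n = 1/(1 − a) = -1/1221;  first 3 digits = (1, 3, 3)

v_13(a) = 1 ≥ 1, so the series converges in ℤ_13 to 1/(1 − a) = 1/(1 − 1222) = -1/1221. Expand this rational in ℤ_13: compute digits iteratively via d_i = x_i mod 13, x_{i+1} = (x_i − d_i)/13. The first 3 digits are (1, 3, 3).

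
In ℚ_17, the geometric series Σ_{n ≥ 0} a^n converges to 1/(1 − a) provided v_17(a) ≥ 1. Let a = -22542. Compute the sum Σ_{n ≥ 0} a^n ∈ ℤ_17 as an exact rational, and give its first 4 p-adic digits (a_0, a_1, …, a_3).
Σ a^n = 1/(1 − a) = 1/22543;  first 4 digits = (1, 0, 7, 12)

v_17(a) = 2 ≥ 1, so the series converges in ℤ_17 to 1/(1 − a) = 1/(1 − (-22542)) = 1/22543. Expand this rational in ℤ_17: compute digits iteratively via d_i = x_i mod 17, x_{i+1} = (x_i − d_i)/17. The first 4 digits are (1, 0, 7, 12).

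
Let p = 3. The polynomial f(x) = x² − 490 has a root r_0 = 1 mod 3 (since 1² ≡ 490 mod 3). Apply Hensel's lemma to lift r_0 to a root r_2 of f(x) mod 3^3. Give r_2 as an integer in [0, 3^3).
r_2 = 25 (mod 27)

Hensel's recurrence: r_{i+1} = r_i − f(r_i)·(f′(r_i))^{-1} mod 3^{i+2}, with f′(x) = 2x. Iterate:
  r_0 = 1 (mod 3)
  r_1 = 7 (mod 9)
  r_2 = 25 (mod 27)
Final: r_2 = 25, and one checks f(r_2) ≡ 0 mod 3^3.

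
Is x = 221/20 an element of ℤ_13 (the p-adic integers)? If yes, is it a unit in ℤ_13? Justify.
x ∈ ℤ_13 but not a unit; v_13(x) = 1 > 0

ℤ_13 = {x ∈ ℚ_13 : v_13(x) ≥ 0} and ℤ_13^× = {x ∈ ℤ_13 : v_13(x) = 0}. Here v_13(221/20) = v_13(num) − v_13(den) = 1; compare against these criteria.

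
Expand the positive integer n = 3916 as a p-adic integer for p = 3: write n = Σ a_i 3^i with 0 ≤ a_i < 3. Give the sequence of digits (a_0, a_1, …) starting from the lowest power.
(a_0, a_1, …) = (1, 0, 0, 1, 0, 1, 2, 1)

Repeated division by 3 gives the digits low-to-high: 3916 = 1 + 1·3^3 + 1·3^5 + 2·3^6 + 1·3^7. Digit sequence: (1, 0, 0, 1, 0, 1, 2, 1).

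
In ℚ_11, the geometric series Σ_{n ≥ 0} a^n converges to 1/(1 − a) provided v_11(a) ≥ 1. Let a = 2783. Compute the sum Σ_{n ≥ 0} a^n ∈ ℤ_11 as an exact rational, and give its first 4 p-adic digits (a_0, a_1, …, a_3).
Σ a^n = 1/(1 − a) = -1/2782;  first 4 digits = (1, 0, 1, 2)

v_11(a) = 2 ≥ 1, so the series converges in ℤ_11 to 1/(1 − a) = 1/(1 − 2783) = -1/2782. Expand this rational in ℤ_11: compute digits iteratively via d_i = x_i mod 11, x_{i+1} = (x_i − d_i)/11. The first 4 digits are (1, 0, 1, 2).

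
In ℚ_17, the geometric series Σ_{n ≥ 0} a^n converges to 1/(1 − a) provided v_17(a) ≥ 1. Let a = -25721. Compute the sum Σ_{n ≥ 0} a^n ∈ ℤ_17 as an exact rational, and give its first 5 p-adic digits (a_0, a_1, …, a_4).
Σ a^n = 1/(1 − a) = 1/25722;  first 5 digits = (1, 0, 13, 11, 15)

v_17(a) = 2 ≥ 1, so the series converges in ℤ_17 to 1/(1 − a) = 1/(1 − (-25721)) = 1/25722. Expand this rational in ℤ_17: compute digits iteratively via d_i = x_i mod 17, x_{i+1} = (x_i − d_i)/17. The first 5 digits are (1, 0, 13, 11, 15).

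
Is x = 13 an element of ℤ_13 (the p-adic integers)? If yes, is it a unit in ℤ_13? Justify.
x ∈ ℤ_13 but not a unit; v_13(x) = 1 > 0

ℤ_13 = {x ∈ ℚ_13 : v_13(x) ≥ 0} and ℤ_13^× = {x ∈ ℤ_13 : v_13(x) = 0}. Here v_13(13) = v_13(num) − v_13(den) = 1; compare against these criteria.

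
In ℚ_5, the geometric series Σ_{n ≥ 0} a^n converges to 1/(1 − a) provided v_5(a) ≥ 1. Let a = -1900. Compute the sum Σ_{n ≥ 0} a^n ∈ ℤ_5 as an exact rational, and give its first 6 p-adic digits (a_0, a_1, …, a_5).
Σ a^n = 1/(1 − a) = 1/1901;  first 6 digits = (1, 0, 4, 4, 2, 4)

v_5(a) = 2 ≥ 1, so the series converges in ℤ_5 to 1/(1 − a) = 1/(1 − (-1900)) = 1/1901. Expand this rational in ℤ_5: compute digits iteratively via d_i = x_i mod 5, x_{i+1} = (x_i − d_i)/5. The first 6 digits are (1, 0, 4, 4, 2, 4).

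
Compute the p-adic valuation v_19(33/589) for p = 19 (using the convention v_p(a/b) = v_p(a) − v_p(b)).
v_19(33/589) = -1

Factor powers of 19 from the numerator and denominator of the reduced fraction: 33 = 19^0 · 33 and 589 = 19^1 · 31. Apply v_p(a/b) = v_p(a) − v_p(b): v_19(33/589) = 0 − 1 = -1.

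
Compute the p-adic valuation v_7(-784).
v_7(-784) = 2

v_7(n) is the largest exponent k such that 7^k divides n. Factor out: -784 = -7^2 · 16. (Sign doesn't affect v_p.) So v_7(-784) = 2.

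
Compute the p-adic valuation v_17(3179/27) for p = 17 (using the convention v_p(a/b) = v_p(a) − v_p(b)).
v_17(3179/27) = 2

Factor powers of 17 from the numerator and denominator of the reduced fraction: 3179 = 17^2 · 11 and 27 = 17^0 · 27. Apply v_p(a/b) = v_p(a) − v_p(b): v_17(3179/27) = 2 − 0 = 2.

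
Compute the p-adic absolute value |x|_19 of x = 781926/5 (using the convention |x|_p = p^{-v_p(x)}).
|781926/5|_19 = 1/130321

Step 1 — compute v_19(x) by factoring powers of 19 out of the numerator and denominator: v_19(781926/5) = 4. Step 2 — apply |x|_p = p^{-v_p(x)} = 19^{-4} = 1/130321.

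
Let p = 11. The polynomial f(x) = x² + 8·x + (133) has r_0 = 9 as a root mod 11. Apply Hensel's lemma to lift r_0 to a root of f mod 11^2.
r_1 = 119 (mod 121)

Hensel: r_{i+1} = r_i − f(r_i)·(f′(r_i))^{-1} mod 11^{i+2}, f′(x) = 2x + 8. Iterate:
  r_0 = 9 (mod 11)
  r_1 = 119 (mod 121)
Final: r = 119 satisfies f(r) ≡ 0 mod 11^2.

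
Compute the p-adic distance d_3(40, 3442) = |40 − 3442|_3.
d_3(40, 3442) = 1/243

Step 1 — x − y = 40 − 3442 = -3402. Step 2 — v_3(-3402) = 5 (factor: -3402 = −(3^5 · 14); the sign does not affect v_p). Step 3 — |x − y|_3 = 3^{-5} = 1/243.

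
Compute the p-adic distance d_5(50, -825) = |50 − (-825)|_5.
d_5(50, -825) = 1/125

Step 1 — x − y = 50 − (-825) = 875. Step 2 — v_5(875) = 3 (factor: 875 = (5^3 · 7); the sign does not affect v_p). Step 3 — |x − y|_5 = 5^{-3} = 1/125.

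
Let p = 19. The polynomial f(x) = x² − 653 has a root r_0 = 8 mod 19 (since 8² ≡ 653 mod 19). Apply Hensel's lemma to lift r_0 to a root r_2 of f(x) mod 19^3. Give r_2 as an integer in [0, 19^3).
r_2 = 3542 (mod 6859)

Hensel's recurrence: r_{i+1} = r_i − f(r_i)·(f′(r_i))^{-1} mod 19^{i+2}, with f′(x) = 2x. Iterate:
  r_0 = 8 (mod 19)
  r_1 = 293 (mod 361)
  r_2 = 3542 (mod 6859)
Final: r_2 = 3542, and one checks f(r_2) ≡ 0 mod 19^3.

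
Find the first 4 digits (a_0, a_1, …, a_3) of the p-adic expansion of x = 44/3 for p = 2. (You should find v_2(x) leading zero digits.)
(a_0, …, a_3) = (0, 0, 1, 0)

v_2(44/3) = 2, so a_0 = ... = a_1 = 0. Factor out: x = 2^2 · u with u = 11/3 a unit in ℤ_2. Expand u iteratively via a_{v+i} = u_i mod 2, u_{i+1} = (u_i − a_{v+i})/2:
  u_0 = 11/3;  a_2 = 1;  u_1 = (u_0 − 1)/2 = 4/3
  u_1 = 4/3;  a_3 = 0;  u_2 = (u_1 − 0)/2 = 2/3
Digits: (0, 0, 1, 0).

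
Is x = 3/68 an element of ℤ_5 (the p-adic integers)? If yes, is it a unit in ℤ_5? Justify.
x ∈ ℤ_5^× (unit); v_5(x) = 0

ℤ_5 = {x ∈ ℚ_5 : v_5(x) ≥ 0} and ℤ_5^× = {x ∈ ℤ_5 : v_5(x) = 0}. Here v_5(3/68) = v_5(num) − v_5(den) = 0; compare against these criteria.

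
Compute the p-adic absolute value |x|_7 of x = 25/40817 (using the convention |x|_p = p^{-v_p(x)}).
|25/40817|_7 = 2401

Step 1 — compute v_7(x) by factoring powers of 7 out of the numerator and denominator: v_7(25/40817) = -4. Step 2 — apply |x|_p = p^{-v_p(x)} = 7^{4} = 2401.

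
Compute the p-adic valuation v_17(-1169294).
v_17(-1169294) = 4

v_17(n) is the largest exponent k such that 17^k divides n. Factor out: -1169294 = -17^4 · 14. (Sign doesn't affect v_p.) So v_17(-1169294) = 4.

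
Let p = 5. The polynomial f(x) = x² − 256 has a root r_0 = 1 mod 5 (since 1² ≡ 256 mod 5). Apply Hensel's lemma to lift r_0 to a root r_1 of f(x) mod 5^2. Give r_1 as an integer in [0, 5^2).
r_1 = 16 (mod 25)

Hensel's recurrence: r_{i+1} = r_i − f(r_i)·(f′(r_i))^{-1} mod 5^{i+2}, with f′(x) = 2x. Iterate:
  r_0 = 1 (mod 5)
  r_1 = 16 (mod 25)
Final: r_1 = 16, and one checks f(r_1) ≡ 0 mod 5^2.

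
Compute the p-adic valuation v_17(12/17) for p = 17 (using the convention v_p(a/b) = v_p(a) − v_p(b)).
v_17(12/17) = -1

Factor powers of 17 from the numerator and denominator of the reduced fraction: 12 = 17^0 · 12 and 17 = 17^1 · 1. Apply v_p(a/b) = v_p(a) − v_p(b): v_17(12/17) = 0 − 1 = -1.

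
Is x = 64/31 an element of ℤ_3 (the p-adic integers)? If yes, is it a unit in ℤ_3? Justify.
x ∈ ℤ_3^× (unit); v_3(x) = 0

ℤ_3 = {x ∈ ℚ_3 : v_3(x) ≥ 0} and ℤ_3^× = {x ∈ ℤ_3 : v_3(x) = 0}. Here v_3(64/31) = v_3(num) − v_3(den) = 0; compare against these criteria.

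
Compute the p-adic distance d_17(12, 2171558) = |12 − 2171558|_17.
d_17(12, 2171558) = 1/83521

Step 1 — x − y = 12 − 2171558 = -2171546. Step 2 — v_17(-2171546) = 4 (factor: -2171546 = −(17^4 · 26); the sign does not affect v_p). Step 3 — |x − y|_17 = 17^{-4} = 1/83521.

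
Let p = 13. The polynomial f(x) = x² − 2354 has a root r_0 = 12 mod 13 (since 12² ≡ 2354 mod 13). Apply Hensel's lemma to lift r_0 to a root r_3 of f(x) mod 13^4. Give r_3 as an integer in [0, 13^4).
r_3 = 7357 (mod 28561)

Hensel's recurrence: r_{i+1} = r_i − f(r_i)·(f′(r_i))^{-1} mod 13^{i+2}, with f′(x) = 2x. Iterate:
  r_0 = 12 (mod 13)
  r_1 = 90 (mod 169)
  r_2 = 766 (mod 2197)
  r_3 = 7357 (mod 28561)
Final: r_3 = 7357, and one checks f(r_3) ≡ 0 mod 13^4.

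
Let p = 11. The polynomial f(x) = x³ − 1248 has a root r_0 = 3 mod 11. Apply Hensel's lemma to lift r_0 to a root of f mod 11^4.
r_3 = 1070 (mod 14641)

Hensel: r_{i+1} = r_i − f(r_i)/f′(r_i) mod 11^{i+2}, where f′(x) = 3x². Iterate:
  r_0 = 3 (mod 11)
  r_1 = 102 (mod 121)
  r_2 = 1070 (mod 1331)
  r_3 = 1070 (mod 14641)
Final: r = 1070 with f(r) ≡ 0 mod 11^4.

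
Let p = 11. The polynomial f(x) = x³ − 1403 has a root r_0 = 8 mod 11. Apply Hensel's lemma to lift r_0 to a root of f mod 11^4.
r_3 = 646 (mod 14641)

Hensel: r_{i+1} = r_i − f(r_i)/f′(r_i) mod 11^{i+2}, where f′(x) = 3x². Iterate:
  r_0 = 8 (mod 11)
  r_1 = 41 (mod 121)
  r_2 = 646 (mod 1331)
  r_3 = 646 (mod 14641)
Final: r = 646 with f(r) ≡ 0 mod 11^4.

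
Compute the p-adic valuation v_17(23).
v_17(23) = 0

v_17(n) is the largest exponent k such that 17^k divides n. Factor out: 23 = 17^0 · 23. (Sign doesn't affect v_p.) So v_17(23) = 0.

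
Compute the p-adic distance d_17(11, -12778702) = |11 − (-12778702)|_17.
d_17(11, -12778702) = 1/1419857

Step 1 — x − y = 11 − (-12778702) = 12778713. Step 2 — v_17(12778713) = 5 (factor: 12778713 = (17^5 · 9); the sign does not affect v_p). Step 3 — |x − y|_17 = 17^{-5} = 1/1419857.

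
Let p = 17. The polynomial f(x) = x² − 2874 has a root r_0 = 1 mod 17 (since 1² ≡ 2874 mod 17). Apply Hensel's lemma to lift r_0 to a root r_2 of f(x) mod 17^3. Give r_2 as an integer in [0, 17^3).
r_2 = 4472 (mod 4913)

Hensel's recurrence: r_{i+1} = r_i − f(r_i)·(f′(r_i))^{-1} mod 17^{i+2}, with f′(x) = 2x. Iterate:
  r_0 = 1 (mod 17)
  r_1 = 137 (mod 289)
  r_2 = 4472 (mod 4913)
Final: r_2 = 4472, and one checks f(r_2) ≡ 0 mod 17^3.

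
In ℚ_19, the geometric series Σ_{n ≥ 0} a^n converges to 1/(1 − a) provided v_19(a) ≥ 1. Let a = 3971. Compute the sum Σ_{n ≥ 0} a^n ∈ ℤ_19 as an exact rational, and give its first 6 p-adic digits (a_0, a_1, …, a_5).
Σ a^n = 1/(1 − a) = -1/3970;  first 6 digits = (1, 0, 11, 0, 7, 6)

v_19(a) = 2 ≥ 1, so the series converges in ℤ_19 to 1/(1 − a) = 1/(1 − 3971) = -1/3970. Expand this rational in ℤ_19: compute digits iteratively via d_i = x_i mod 19, x_{i+1} = (x_i − d_i)/19. The first 6 digits are (1, 0, 11, 0, 7, 6).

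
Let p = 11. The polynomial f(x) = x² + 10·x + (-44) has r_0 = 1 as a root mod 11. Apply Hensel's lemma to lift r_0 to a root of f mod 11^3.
r_2 = 1244 (mod 1331)

Hensel: r_{i+1} = r_i − f(r_i)·(f′(r_i))^{-1} mod 11^{i+2}, f′(x) = 2x + 10. Iterate:
  r_0 = 1 (mod 11)
  r_1 = 34 (mod 121)
  r_2 = 1244 (mod 1331)
Final: r = 1244 satisfies f(r) ≡ 0 mod 11^3.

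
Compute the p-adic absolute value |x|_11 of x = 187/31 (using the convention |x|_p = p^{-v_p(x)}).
|187/31|_11 = 1/11

Step 1 — compute v_11(x) by factoring powers of 11 out of the numerator and denominator: v_11(187/31) = 1. Step 2 — apply |x|_p = p^{-v_p(x)} = 11^{-1} = 1/11.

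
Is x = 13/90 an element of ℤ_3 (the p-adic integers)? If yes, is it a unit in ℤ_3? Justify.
x ∉ ℤ_3 (v_3(x) = -2 < 0)

ℤ_3 = {x ∈ ℚ_3 : v_3(x) ≥ 0} and ℤ_3^× = {x ∈ ℤ_3 : v_3(x) = 0}. Here v_3(13/90) = v_3(num) − v_3(den) = -2; compare against these criteria.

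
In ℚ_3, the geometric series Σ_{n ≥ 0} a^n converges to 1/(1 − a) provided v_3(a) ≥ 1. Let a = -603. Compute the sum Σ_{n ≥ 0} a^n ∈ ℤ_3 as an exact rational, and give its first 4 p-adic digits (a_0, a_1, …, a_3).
Σ a^n = 1/(1 − a) = 1/604;  first 4 digits = (1, 0, 2, 1)

v_3(a) = 2 ≥ 1, so the series converges in ℤ_3 to 1/(1 − a) = 1/(1 − (-603)) = 1/604. Expand this rational in ℤ_3: compute digits iteratively via d_i = x_i mod 3, x_{i+1} = (x_i − d_i)/3. The first 4 digits are (1, 0, 2, 1).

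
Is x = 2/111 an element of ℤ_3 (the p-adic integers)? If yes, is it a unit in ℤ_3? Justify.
x ∉ ℤ_3 (v_3(x) = -1 < 0)

ℤ_3 = {x ∈ ℚ_3 : v_3(x) ≥ 0} and ℤ_3^× = {x ∈ ℤ_3 : v_3(x) = 0}. Here v_3(2/111) = v_3(num) − v_3(den) = -1; compare against these criteria.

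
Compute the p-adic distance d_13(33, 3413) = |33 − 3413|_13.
d_13(33, 3413) = 1/169

Step 1 — x − y = 33 − 3413 = -3380. Step 2 — v_13(-3380) = 2 (factor: -3380 = −(13^2 · 20); the sign does not affect v_p). Step 3 — |x − y|_13 = 13^{-2} = 1/169.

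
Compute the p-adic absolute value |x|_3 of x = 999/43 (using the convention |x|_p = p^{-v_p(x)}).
|999/43|_3 = 1/27

Step 1 — compute v_3(x) by factoring powers of 3 out of the numerator and denominator: v_3(999/43) = 3. Step 2 — apply |x|_p = p^{-v_p(x)} = 3^{-3} = 1/27.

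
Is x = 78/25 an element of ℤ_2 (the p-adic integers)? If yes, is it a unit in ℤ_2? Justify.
x ∈ ℤ_2 but not a unit; v_2(x) = 1 > 0

ℤ_2 = {x ∈ ℚ_2 : v_2(x) ≥ 0} and ℤ_2^× = {x ∈ ℤ_2 : v_2(x) = 0}. Here v_2(78/25) = v_2(num) − v_2(den) = 1; compare against these criteria.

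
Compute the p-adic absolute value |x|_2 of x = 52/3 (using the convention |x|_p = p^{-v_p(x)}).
|52/3|_2 = 1/4

Step 1 — compute v_2(x) by factoring powers of 2 out of the numerator and denominator: v_2(52/3) = 2. Step 2 — apply |x|_p = p^{-v_p(x)} = 2^{-2} = 1/4.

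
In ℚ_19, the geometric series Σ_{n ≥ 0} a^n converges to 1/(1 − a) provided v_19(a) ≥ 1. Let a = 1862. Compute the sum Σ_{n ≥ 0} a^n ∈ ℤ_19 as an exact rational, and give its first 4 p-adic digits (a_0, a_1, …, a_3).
Σ a^n = 1/(1 − a) = -1/1861;  first 4 digits = (1, 3, 14, 0)

v_19(a) = 1 ≥ 1, so the series converges in ℤ_19 to 1/(1 − a) = 1/(1 − 1862) = -1/1861. Expand this rational in ℤ_19: compute digits iteratively via d_i = x_i mod 19, x_{i+1} = (x_i − d_i)/19. The first 4 digits are (1, 3, 14, 0).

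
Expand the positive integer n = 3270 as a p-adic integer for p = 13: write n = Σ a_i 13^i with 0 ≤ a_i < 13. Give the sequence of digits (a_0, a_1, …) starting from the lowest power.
(a_0, a_1, …) = (7, 4, 6, 1)

Repeated division by 13 gives the digits low-to-high: 3270 = 7 + 4·13^1 + 6·13^2 + 1·13^3. Digit sequence: (7, 4, 6, 1).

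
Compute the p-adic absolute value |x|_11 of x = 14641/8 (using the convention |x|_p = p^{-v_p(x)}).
|14641/8|_11 = 1/14641

Step 1 — compute v_11(x) by factoring powers of 11 out of the numerator and denominator: v_11(14641/8) = 4. Step 2 — apply |x|_p = p^{-v_p(x)} = 11^{-4} = 1/14641.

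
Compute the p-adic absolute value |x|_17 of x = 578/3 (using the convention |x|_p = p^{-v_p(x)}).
|578/3|_17 = 1/289

Step 1 — compute v_17(x) by factoring powers of 17 out of the numerator and denominator: v_17(578/3) = 2. Step 2 — apply |x|_p = p^{-v_p(x)} = 17^{-2} = 1/289.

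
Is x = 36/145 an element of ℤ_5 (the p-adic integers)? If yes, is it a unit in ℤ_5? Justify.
x ∉ ℤ_5 (v_5(x) = -1 < 0)

ℤ_5 = {x ∈ ℚ_5 : v_5(x) ≥ 0} and ℤ_5^× = {x ∈ ℤ_5 : v_5(x) = 0}. Here v_5(36/145) = v_5(num) − v_5(den) = -1; compare against these criteria.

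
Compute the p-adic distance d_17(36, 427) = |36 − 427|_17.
d_17(36, 427) = 1/17

Step 1 — x − y = 36 − 427 = -391. Step 2 — v_17(-391) = 1 (factor: -391 = −(17^1 · 23); the sign does not affect v_p). Step 3 — |x − y|_17 = 17^{-1} = 1/17.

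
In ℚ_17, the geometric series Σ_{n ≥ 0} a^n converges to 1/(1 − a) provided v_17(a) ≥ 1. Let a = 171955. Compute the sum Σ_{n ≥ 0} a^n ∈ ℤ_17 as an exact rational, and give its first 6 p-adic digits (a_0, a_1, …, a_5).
Σ a^n = 1/(1 − a) = -1/171954;  first 6 digits = (1, 0, 0, 1, 2, 0)

v_17(a) = 3 ≥ 1, so the series converges in ℤ_17 to 1/(1 − a) = 1/(1 − 171955) = -1/171954. Expand this rational in ℤ_17: compute digits iteratively via d_i = x_i mod 17, x_{i+1} = (x_i − d_i)/17. The first 6 digits are (1, 0, 0, 1, 2, 0).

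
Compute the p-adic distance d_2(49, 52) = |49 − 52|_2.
d_2(49, 52) = 1

Step 1 — x − y = 49 − 52 = -3. Step 2 — v_2(-3) = 0 (factor: -3 = −(2^0 · 3); the sign does not affect v_p). Step 3 — |x − y|_2 = 2^{0} = 1.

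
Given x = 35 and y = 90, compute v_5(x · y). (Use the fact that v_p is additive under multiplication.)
v_5(3150) = 2

v_p(x) = 1 (factor: 35 = 5^1 · 7); v_p(y) = 1 (factor: 90 = 5^1 · 18). Additivity: v_p(xy) = v_p(x) + v_p(y) = 1 + 1 = 2. (Direct check: xy = 3150 = 5^2 · (126).)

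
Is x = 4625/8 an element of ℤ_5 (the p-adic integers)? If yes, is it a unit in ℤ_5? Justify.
x ∈ ℤ_5 but not a unit; v_5(x) = 3 > 0

ℤ_5 = {x ∈ ℚ_5 : v_5(x) ≥ 0} and ℤ_5^× = {x ∈ ℤ_5 : v_5(x) = 0}. Here v_5(4625/8) = v_5(num) − v_5(den) = 3; compare against these criteria.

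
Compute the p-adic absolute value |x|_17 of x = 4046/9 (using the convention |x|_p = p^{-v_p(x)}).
|4046/9|_17 = 1/289

Step 1 — compute v_17(x) by factoring powers of 17 out of the numerator and denominator: v_17(4046/9) = 2. Step 2 — apply |x|_p = p^{-v_p(x)} = 17^{-2} = 1/289.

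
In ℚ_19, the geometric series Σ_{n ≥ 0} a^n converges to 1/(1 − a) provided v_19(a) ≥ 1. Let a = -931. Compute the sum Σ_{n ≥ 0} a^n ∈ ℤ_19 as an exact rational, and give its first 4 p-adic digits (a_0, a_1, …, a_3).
Σ a^n = 1/(1 − a) = 1/932;  first 4 digits = (1, 8, 4, 11)

v_19(a) = 1 ≥ 1, so the series converges in ℤ_19 to 1/(1 − a) = 1/(1 − (-931)) = 1/932. Expand this rational in ℤ_19: compute digits iteratively via d_i = x_i mod 19, x_{i+1} = (x_i − d_i)/19. The first 4 digits are (1, 8, 4, 11).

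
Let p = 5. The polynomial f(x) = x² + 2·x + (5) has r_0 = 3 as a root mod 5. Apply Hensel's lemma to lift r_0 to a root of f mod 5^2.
r_1 = 13 (mod 25)

Hensel: r_{i+1} = r_i − f(r_i)·(f′(r_i))^{-1} mod 5^{i+2}, f′(x) = 2x + 2. Iterate:
  r_0 = 3 (mod 5)
  r_1 = 13 (mod 25)
Final: r = 13 satisfies f(r) ≡ 0 mod 5^2.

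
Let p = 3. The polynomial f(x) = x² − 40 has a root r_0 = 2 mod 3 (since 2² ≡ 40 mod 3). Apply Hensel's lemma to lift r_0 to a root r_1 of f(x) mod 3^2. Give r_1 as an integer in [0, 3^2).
r_1 = 2 (mod 9)

Hensel's recurrence: r_{i+1} = r_i − f(r_i)·(f′(r_i))^{-1} mod 3^{i+2}, with f′(x) = 2x. Iterate:
  r_0 = 2 (mod 3)
  r_1 = 2 (mod 9)
Final: r_1 = 2, and one checks f(r_1) ≡ 0 mod 3^2.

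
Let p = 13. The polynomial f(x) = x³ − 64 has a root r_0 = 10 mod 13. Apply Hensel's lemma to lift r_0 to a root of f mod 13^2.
r_1 = 88 (mod 169)

Hensel: r_{i+1} = r_i − f(r_i)/f′(r_i) mod 13^{i+2}, where f′(x) = 3x². Iterate:
  r_0 = 10 (mod 13)
  r_1 = 88 (mod 169)
Final: r = 88 with f(r) ≡ 0 mod 13^2.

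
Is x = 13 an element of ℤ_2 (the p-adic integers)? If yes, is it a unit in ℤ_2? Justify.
x ∈ ℤ_2^× (unit); v_2(x) = 0

ℤ_2 = {x ∈ ℚ_2 : v_2(x) ≥ 0} and ℤ_2^× = {x ∈ ℤ_2 : v_2(x) = 0}. Here v_2(13) = v_2(num) − v_2(den) = 0; compare against these criteria.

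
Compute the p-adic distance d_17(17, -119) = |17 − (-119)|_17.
d_17(17, -119) = 1/17

Step 1 — x − y = 17 − (-119) = 136. Step 2 — v_17(136) = 1 (factor: 136 = (17^1 · 8); the sign does not affect v_p). Step 3 — |x − y|_17 = 17^{-1} = 1/17.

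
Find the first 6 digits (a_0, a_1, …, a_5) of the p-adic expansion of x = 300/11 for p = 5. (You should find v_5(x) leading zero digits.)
(a_0, …, a_5) = (0, 0, 2, 3, 3, 2)

v_5(300/11) = 2, so a_0 = ... = a_1 = 0. Factor out: x = 5^2 · u with u = 12/11 a unit in ℤ_5. Expand u iteratively via a_{v+i} = u_i mod 5, u_{i+1} = (u_i − a_{v+i})/5:
  u_0 = 12/11;  a_2 = 2;  u_1 = (u_0 − 2)/5 = -2/11
  u_1 = -2/11;  a_3 = 3;  u_2 = (u_1 − 3)/5 = -7/11
  u_2 = -7/11;  a_4 = 3;  u_3 = (u_2 − 3)/5 = -8/11
  u_3 = -8/11;  a_5 = 2;  u_4 = (u_3 − 2)/5 = -6/11
Digits: (0, 0, 2, 3, 3, 2).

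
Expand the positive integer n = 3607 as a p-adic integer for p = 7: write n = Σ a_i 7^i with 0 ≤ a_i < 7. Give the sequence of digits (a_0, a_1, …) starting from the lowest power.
(a_0, a_1, …) = (2, 4, 3, 3, 1)

Repeated division by 7 gives the digits low-to-high: 3607 = 2 + 4·7^1 + 3·7^2 + 3·7^3 + 1·7^4. Digit sequence: (2, 4, 3, 3, 1).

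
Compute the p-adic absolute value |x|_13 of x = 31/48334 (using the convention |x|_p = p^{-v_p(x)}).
|31/48334|_13 = 2197

Step 1 — compute v_13(x) by factoring powers of 13 out of the numerator and denominator: v_13(31/48334) = -3. Step 2 — apply |x|_p = p^{-v_p(x)} = 13^{3} = 2197.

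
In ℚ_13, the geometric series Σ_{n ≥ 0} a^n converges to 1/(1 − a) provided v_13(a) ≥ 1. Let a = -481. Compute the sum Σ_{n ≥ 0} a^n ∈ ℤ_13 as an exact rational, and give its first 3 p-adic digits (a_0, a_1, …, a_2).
Σ a^n = 1/(1 − a) = 1/482;  first 3 digits = (1, 2, 1)

v_13(a) = 1 ≥ 1, so the series converges in ℤ_13 to 1/(1 − a) = 1/(1 − (-481)) = 1/482. Expand this rational in ℤ_13: compute digits iteratively via d_i = x_i mod 13, x_{i+1} = (x_i − d_i)/13. The first 3 digits are (1, 2, 1).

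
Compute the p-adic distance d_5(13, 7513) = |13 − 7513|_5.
d_5(13, 7513) = 1/625

Step 1 — x − y = 13 − 7513 = -7500. Step 2 — v_5(-7500) = 4 (factor: -7500 = −(5^4 · 12); the sign does not affect v_p). Step 3 — |x − y|_5 = 5^{-4} = 1/625.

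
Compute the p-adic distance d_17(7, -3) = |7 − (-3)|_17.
d_17(7, -3) = 1

Step 1 — x − y = 7 − (-3) = 10. Step 2 — v_17(10) = 0 (factor: 10 = (17^0 · 10); the sign does not affect v_p). Step 3 — |x − y|_17 = 17^{0} = 1.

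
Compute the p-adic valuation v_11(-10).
v_11(-10) = 0

v_11(n) is the largest exponent k such that 11^k divides n. Factor out: -10 = -11^0 · 10. (Sign doesn't affect v_p.) So v_11(-10) = 0.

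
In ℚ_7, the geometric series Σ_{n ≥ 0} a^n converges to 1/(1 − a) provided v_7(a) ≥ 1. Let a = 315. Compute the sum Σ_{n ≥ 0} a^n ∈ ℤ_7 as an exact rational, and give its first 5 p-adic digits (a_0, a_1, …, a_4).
Σ a^n = 1/(1 − a) = -1/314;  first 5 digits = (1, 3, 1, 2, 1)

v_7(a) = 1 ≥ 1, so the series converges in ℤ_7 to 1/(1 − a) = 1/(1 − 315) = -1/314. Expand this rational in ℤ_7: compute digits iteratively via d_i = x_i mod 7, x_{i+1} = (x_i − d_i)/7. The first 5 digits are (1, 3, 1, 2, 1).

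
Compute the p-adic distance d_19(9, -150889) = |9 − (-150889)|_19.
d_19(9, -150889) = 1/6859

Step 1 — x − y = 9 − (-150889) = 150898. Step 2 — v_19(150898) = 3 (factor: 150898 = (19^3 · 22); the sign does not affect v_p). Step 3 — |x − y|_19 = 19^{-3} = 1/6859.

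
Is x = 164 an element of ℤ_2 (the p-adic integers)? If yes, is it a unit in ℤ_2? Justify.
x ∈ ℤ_2 but not a unit; v_2(x) = 2 > 0

ℤ_2 = {x ∈ ℚ_2 : v_2(x) ≥ 0} and ℤ_2^× = {x ∈ ℤ_2 : v_2(x) = 0}. Here v_2(164) = v_2(num) − v_2(den) = 2; compare against these criteria.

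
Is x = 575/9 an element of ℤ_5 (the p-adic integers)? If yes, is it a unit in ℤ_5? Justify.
x ∈ ℤ_5 but not a unit; v_5(x) = 2 > 0

ℤ_5 = {x ∈ ℚ_5 : v_5(x) ≥ 0} and ℤ_5^× = {x ∈ ℤ_5 : v_5(x) = 0}. Here v_5(575/9) = v_5(num) − v_5(den) = 2; compare against these criteria.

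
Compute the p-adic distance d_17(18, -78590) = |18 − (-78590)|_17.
d_17(18, -78590) = 1/4913

Step 1 — x − y = 18 − (-78590) = 78608. Step 2 — v_17(78608) = 3 (factor: 78608 = (17^3 · 16); the sign does not affect v_p). Step 3 — |x − y|_17 = 17^{-3} = 1/4913.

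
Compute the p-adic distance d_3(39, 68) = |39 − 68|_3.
d_3(39, 68) = 1

Step 1 — x − y = 39 − 68 = -29. Step 2 — v_3(-29) = 0 (factor: -29 = −(3^0 · 29); the sign does not affect v_p). Step 3 — |x − y|_3 = 3^{0} = 1.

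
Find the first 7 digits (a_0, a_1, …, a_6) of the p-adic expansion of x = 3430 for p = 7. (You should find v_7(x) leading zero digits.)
(a_0, …, a_6) = (0, 0, 0, 3, 1, 0, 0)

v_7(3430) = 3, so a_0 = ... = a_2 = 0. Factor out: x = 7^3 · u with u = 10 a unit in ℤ_7. Expand u iteratively via a_{v+i} = u_i mod 7, u_{i+1} = (u_i − a_{v+i})/7:
  u_0 = 10;  a_3 = 3;  u_1 = (u_0 − 3)/7 = 1
  u_1 = 1;  a_4 = 1;  u_2 = (u_1 − 1)/7 = 0
  u_2 = 0;  a_5 = 0;  u_3 = (u_2 − 0)/7 = 0
  u_3 = 0;  a_6 = 0;  u_4 = (u_3 − 0)/7 = 0
Digits: (0, 0, 0, 3, 1, 0, 0).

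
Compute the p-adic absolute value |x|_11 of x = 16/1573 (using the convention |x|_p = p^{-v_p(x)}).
|16/1573|_11 = 121

Step 1 — compute v_11(x) by factoring powers of 11 out of the numerator and denominator: v_11(16/1573) = -2. Step 2 — apply |x|_p = p^{-v_p(x)} = 11^{2} = 121.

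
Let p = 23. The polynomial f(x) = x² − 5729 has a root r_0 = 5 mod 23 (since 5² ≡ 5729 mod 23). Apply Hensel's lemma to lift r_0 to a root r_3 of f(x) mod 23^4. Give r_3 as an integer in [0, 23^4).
r_3 = 134095 (mod 279841)

Hensel's recurrence: r_{i+1} = r_i − f(r_i)·(f′(r_i))^{-1} mod 23^{i+2}, with f′(x) = 2x. Iterate:
  r_0 = 5 (mod 23)
  r_1 = 258 (mod 529)
  r_2 = 258 (mod 12167)
  r_3 = 134095 (mod 279841)
Final: r_3 = 134095, and one checks f(r_3) ≡ 0 mod 23^4.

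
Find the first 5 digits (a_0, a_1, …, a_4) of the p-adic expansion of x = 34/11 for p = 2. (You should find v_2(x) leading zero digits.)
(a_0, …, a_4) = (0, 1, 1, 0, 0)

v_2(34/11) = 1, so a_0 = ... = a_0 = 0. Factor out: x = 2^1 · u with u = 17/11 a unit in ℤ_2. Expand u iteratively via a_{v+i} = u_i mod 2, u_{i+1} = (u_i − a_{v+i})/2:
  u_0 = 17/11;  a_1 = 1;  u_1 = (u_0 − 1)/2 = 3/11
  u_1 = 3/11;  a_2 = 1;  u_2 = (u_1 − 1)/2 = -4/11
  u_2 = -4/11;  a_3 = 0;  u_3 = (u_2 − 0)/2 = -2/11
  u_3 = -2/11;  a_4 = 0;  u_4 = (u_3 − 0)/2 = -1/11
Digits: (0, 1, 1, 0, 0).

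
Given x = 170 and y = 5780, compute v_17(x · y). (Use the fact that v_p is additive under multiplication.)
v_17(982600) = 3

v_p(x) = 1 (factor: 170 = 17^1 · 10); v_p(y) = 2 (factor: 5780 = 17^2 · 20). Additivity: v_p(xy) = v_p(x) + v_p(y) = 1 + 2 = 3. (Direct check: xy = 982600 = 17^3 · (200).)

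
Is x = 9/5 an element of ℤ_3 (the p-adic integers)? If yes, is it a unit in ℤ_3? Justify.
x ∈ ℤ_3 but not a unit; v_3(x) = 2 > 0

ℤ_3 = {x ∈ ℚ_3 : v_3(x) ≥ 0} and ℤ_3^× = {x ∈ ℤ_3 : v_3(x) = 0}. Here v_3(9/5) = v_3(num) − v_3(den) = 2; compare against these criteria.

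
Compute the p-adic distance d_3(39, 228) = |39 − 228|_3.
d_3(39, 228) = 1/27

Step 1 — x − y = 39 − 228 = -189. Step 2 — v_3(-189) = 3 (factor: -189 = −(3^3 · 7); the sign does not affect v_p). Step 3 — |x − y|_3 = 3^{-3} = 1/27.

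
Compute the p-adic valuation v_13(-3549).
v_13(-3549) = 2

v_13(n) is the largest exponent k such that 13^k divides n. Factor out: -3549 = -13^2 · 21. (Sign doesn't affect v_p.) So v_13(-3549) = 2.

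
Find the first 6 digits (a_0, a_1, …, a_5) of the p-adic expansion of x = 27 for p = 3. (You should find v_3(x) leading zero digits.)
(a_0, …, a_5) = (0, 0, 0, 1, 0, 0)

v_3(27) = 3, so a_0 = ... = a_2 = 0. Factor out: x = 3^3 · u with u = 1 a unit in ℤ_3. Expand u iteratively via a_{v+i} = u_i mod 3, u_{i+1} = (u_i − a_{v+i})/3:
  u_0 = 1;  a_3 = 1;  u_1 = (u_0 − 1)/3 = 0
  u_1 = 0;  a_4 = 0;  u_2 = (u_1 − 0)/3 = 0
  u_2 = 0;  a_5 = 0;  u_3 = (u_2 − 0)/3 = 0
Digits: (0, 0, 0, 1, 0, 0).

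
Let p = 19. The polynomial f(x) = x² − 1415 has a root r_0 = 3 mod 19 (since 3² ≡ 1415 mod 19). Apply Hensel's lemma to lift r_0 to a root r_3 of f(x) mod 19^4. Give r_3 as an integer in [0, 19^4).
r_3 = 119247 (mod 130321)

Hensel's recurrence: r_{i+1} = r_i − f(r_i)·(f′(r_i))^{-1} mod 19^{i+2}, with f′(x) = 2x. Iterate:
  r_0 = 3 (mod 19)
  r_1 = 117 (mod 361)
  r_2 = 2644 (mod 6859)
  r_3 = 119247 (mod 130321)
Final: r_3 = 119247, and one checks f(r_3) ≡ 0 mod 19^4.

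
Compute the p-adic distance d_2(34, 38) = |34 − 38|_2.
d_2(34, 38) = 1/4

Step 1 — x − y = 34 − 38 = -4. Step 2 — v_2(-4) = 2 (factor: -4 = −(2^2 · 1); the sign does not affect v_p). Step 3 — |x − y|_2 = 2^{-2} = 1/4.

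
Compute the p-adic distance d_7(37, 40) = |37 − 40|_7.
d_7(37, 40) = 1

Step 1 — x − y = 37 − 40 = -3. Step 2 — v_7(-3) = 0 (factor: -3 = −(7^0 · 3); the sign does not affect v_p). Step 3 — |x − y|_7 = 7^{0} = 1.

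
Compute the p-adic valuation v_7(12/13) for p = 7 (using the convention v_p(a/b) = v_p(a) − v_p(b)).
v_7(12/13) = 0

Factor powers of 7 from the numerator and denominator of the reduced fraction: 12 = 7^0 · 12 and 13 = 7^0 · 13. Apply v_p(a/b) = v_p(a) − v_p(b): v_7(12/13) = 0 − 0 = 0.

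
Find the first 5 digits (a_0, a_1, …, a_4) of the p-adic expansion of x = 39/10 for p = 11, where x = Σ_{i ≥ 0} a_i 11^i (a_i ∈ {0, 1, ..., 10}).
(a_0, …, a_4) = (5, 1, 1, 1, 1)

v_11(39/10) = 0 (numerator and denominator both coprime to 11), so x ∈ ℤ_11^×. Compute digits iteratively via a_i = x_i mod 11, x_{i+1} = (x_i − a_i)/11, with x_0 = x:
  x_0 = 39/10;  a_0 = 5;  x_1 = (x_0 − 5)/11 = -1/10
  x_1 = -1/10;  a_1 = 1;  x_2 = (x_1 − 1)/11 = -1/10
  x_2 = -1/10;  a_2 = 1;  x_3 = (x_2 − 1)/11 = -1/10
  x_3 = -1/10;  a_3 = 1;  x_4 = (x_3 − 1)/11 = -1/10
  x_4 = -1/10;  a_4 = 1;  x_5 = (x_4 − 1)/11 = -1/10
Digits: (5, 1, 1, 1, 1).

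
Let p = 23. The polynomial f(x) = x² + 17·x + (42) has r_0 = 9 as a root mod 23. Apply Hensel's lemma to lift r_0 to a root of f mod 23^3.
r_2 = 12153 (mod 12167)

Hensel: r_{i+1} = r_i − f(r_i)·(f′(r_i))^{-1} mod 23^{i+2}, f′(x) = 2x + 17. Iterate:
  r_0 = 9 (mod 23)
  r_1 = 515 (mod 529)
  r_2 = 12153 (mod 12167)
Final: r = 12153 satisfies f(r) ≡ 0 mod 23^3.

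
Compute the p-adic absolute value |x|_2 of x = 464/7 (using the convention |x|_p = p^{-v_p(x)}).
|464/7|_2 = 1/16

Step 1 — compute v_2(x) by factoring powers of 2 out of the numerator and denominator: v_2(464/7) = 4. Step 2 — apply |x|_p = p^{-v_p(x)} = 2^{-4} = 1/16.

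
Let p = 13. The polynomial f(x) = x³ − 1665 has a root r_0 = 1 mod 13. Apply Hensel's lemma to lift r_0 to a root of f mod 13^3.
r_2 = 1457 (mod 2197)

Hensel: r_{i+1} = r_i − f(r_i)/f′(r_i) mod 13^{i+2}, where f′(x) = 3x². Iterate:
  r_0 = 1 (mod 13)
  r_1 = 105 (mod 169)
  r_2 = 1457 (mod 2197)
Final: r = 1457 with f(r) ≡ 0 mod 13^3.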